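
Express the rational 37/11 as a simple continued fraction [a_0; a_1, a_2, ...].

Run the Euclidean algorithm on 37 and 11; the successive quotients are the partial quotients a_0, a_1, ... (each step inverts the fractional part left over by the previous one):
  37 = 3*11 + 4, so a_0 = 3.
  11 = 2*4 + 3, so a_1 = 2.
  4 = 1*3 + 1, so a_2 = 1.
  3 = 3*1 + 0, so a_3 = 3.
The remainder reaches 0 after 4 divisions, so the expansion has 4 partial quotients, read off in order.

[3; 2, 1, 3]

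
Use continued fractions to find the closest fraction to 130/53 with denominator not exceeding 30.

Expand x = 130/53 as a continued fraction with the Euclidean algorithm:
  130 = 2*53 + 24, so a_0 = 2.
  53 = 2*24 + 5, so a_1 = 2.
  24 = 4*5 + 4, so a_2 = 4.
  5 = 1*4 + 1, so a_3 = 1.
  4 = 4*1 + 0, so a_4 = 4.
so x = [2; 2, 4, 1, 4].
Convergents (p_i = a_i*p_{i-1} + p_{i-2}, q_i = a_i*q_{i-1} + q_{i-2} with p_{-2}=0, p_{-1}=1, q_{-2}=1, q_{-1}=0), until the denominator exceeds 30:
  i=0: a_0=2, p_0 = 2*1 + 0 = 2, q_0 = 2*0 + 1 = 1.
  i=1: a_1=2, p_1 = 2*2 + 1 = 5, q_1 = 2*1 + 0 = 2.
  i=2: a_2=4, p_2 = 4*5 + 2 = 22, q_2 = 4*2 + 1 = 9.
  i=3: a_3=1, p_3 = 1*22 + 5 = 27, q_3 = 1*9 + 2 = 11.
  i=4: a_4=4, p_4 = 4*27 + 22 = 130, q_4 = 4*11 + 9 = 53.
q_4 = 53 > 30, so the last convergent with denominator <= 30 is p_3/q_3 = 27/11.
The closest fraction with denominator <= 30 is either p_3/q_3 or the intermediate fraction (k*p_3 + p_2)/(k*q_3 + q_2) with the largest k >= 1 whose denominator stays <= 30; these approach x as k grows, and every other convergent or intermediate fraction in range is farther away.
Largest k: floor((30 - q_2)/q_3) = floor((30 - 9)/11) = 1.
That gives (1*27 + 22)/(1*11 + 9) = 49/20.
Compare the errors: |x - 27/11| = |130*11 - 27*53|/(53*11) = 1/583, and |x - 49/20| = |130*20 - 49*53|/(53*20) = 3/1060.
Cross-multiplying, 1*1060 = 1060 < 1749 = 3*583, so 1/583 is smaller: the convergent 27/11 is closer to x than 49/20.

27/11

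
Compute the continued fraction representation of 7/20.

[0; 2, 1, 6]

Run the Euclidean algorithm on 7 and 20; the successive quotients are the partial quotients a_0, a_1, ... (each step inverts the fractional part left over by the previous one):
  7 = 0*20 + 7, so a_0 = 0.
  20 = 2*7 + 6, so a_1 = 2.
  7 = 1*6 + 1, so a_2 = 1.
  6 = 6*1 + 0, so a_3 = 6.
The remainder reaches 0 after 4 divisions, so the expansion has 4 partial quotients, read off in order.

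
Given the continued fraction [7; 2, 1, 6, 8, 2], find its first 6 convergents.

Using the convergent recurrence p_i = a_i*p_{i-1} + p_{i-2}, q_i = a_i*q_{i-1} + q_{i-2} with p_{-2}=0, p_{-1}=1, q_{-2}=1, q_{-1}=0:
  i=0: a_0=7, p_0 = 7*1 + 0 = 7, q_0 = 7*0 + 1 = 1.
  i=1: a_1=2, p_1 = 2*7 + 1 = 15, q_1 = 2*1 + 0 = 2.
  i=2: a_2=1, p_2 = 1*15 + 7 = 22, q_2 = 1*2 + 1 = 3.
  i=3: a_3=6, p_3 = 6*22 + 15 = 147, q_3 = 6*3 + 2 = 20.
  i=4: a_4=8, p_4 = 8*147 + 22 = 1198, q_4 = 8*20 + 3 = 163.
  i=5: a_5=2, p_5 = 2*1198 + 147 = 2543, q_5 = 2*163 + 20 = 346.

7/1, 15/2, 22/3, 147/20, 1198/163, 2543/346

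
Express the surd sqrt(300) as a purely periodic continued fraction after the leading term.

Write x_i = (sqrt(300) + m_i)/d_i with (m_0, d_0) = (0, 1). a_0 = floor(sqrt(300)) = 17, since 17^2 = 289 <= 300 < 324 = 18^2.
Iterate m_{i+1} = d_i*a_i - m_i, d_{i+1} = (300 - m_{i+1}^2)/d_i, a_{i+1} = floor((a_0 + m_{i+1})/d_{i+1}):
  m_1 = 1*17 - 0 = 17, d_1 = (300 - 17^2)/1 = 11/1 = 11, a_1 = floor((17 + 17)/11) = 3.
  m_2 = 11*3 - 17 = 16, d_2 = (300 - 16^2)/11 = 44/11 = 4, a_2 = floor((17 + 16)/4) = 8.
  m_3 = 4*8 - 16 = 16, d_3 = (300 - 16^2)/4 = 44/4 = 11, a_3 = floor((17 + 16)/11) = 3.
  m_4 = 11*3 - 16 = 17, d_4 = (300 - 17^2)/11 = 11/11 = 1, a_4 = floor((17 + 17)/1) = 34.
  m_5 = 1*34 - 17 = 17, d_5 = (300 - 17^2)/1 = 11/1 = 11: (m_5, d_5) = (m_1, d_1) = (17, 11), so from here the quotients repeat a_1, ..., a_4; the period length is 4.
Hence the expansion of sqrt(300) is a_0 = 17 followed by the repeating block 3, 8, 3, 34 (period 4).

[17; (3, 8, 3, 34)]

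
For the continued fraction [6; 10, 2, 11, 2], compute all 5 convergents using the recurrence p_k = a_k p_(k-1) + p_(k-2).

Using the convergent recurrence p_i = a_i*p_{i-1} + p_{i-2}, q_i = a_i*q_{i-1} + q_{i-2} with p_{-2}=0, p_{-1}=1, q_{-2}=1, q_{-1}=0:
  i=0: a_0=6, p_0 = 6*1 + 0 = 6, q_0 = 6*0 + 1 = 1.
  i=1: a_1=10, p_1 = 10*6 + 1 = 61, q_1 = 10*1 + 0 = 10.
  i=2: a_2=2, p_2 = 2*61 + 6 = 128, q_2 = 2*10 + 1 = 21.
  i=3: a_3=11, p_3 = 11*128 + 61 = 1469, q_3 = 11*21 + 10 = 241.
  i=4: a_4=2, p_4 = 2*1469 + 128 = 3066, q_4 = 2*241 + 21 = 503.

6/1, 61/10, 128/21, 1469/241, 3066/503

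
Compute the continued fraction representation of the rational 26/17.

Run the Euclidean algorithm on 26 and 17; the successive quotients are the partial quotients a_0, a_1, ... (each step inverts the fractional part left over by the previous one):
  26 = 1*17 + 9, so a_0 = 1.
  17 = 1*9 + 8, so a_1 = 1.
  9 = 1*8 + 1, so a_2 = 1.
  8 = 8*1 + 0, so a_3 = 8.
The remainder reaches 0 after 4 divisions, so the expansion has 4 partial quotients, read off in order.

[1; 1, 1, 8]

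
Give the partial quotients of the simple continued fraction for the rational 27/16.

[1; 1, 2, 5]

Run the Euclidean algorithm on 27 and 16; the successive quotients are the partial quotients a_0, a_1, ... (each step inverts the fractional part left over by the previous one):
  27 = 1*16 + 11, so a_0 = 1.
  16 = 1*11 + 5, so a_1 = 1.
  11 = 2*5 + 1, so a_2 = 2.
  5 = 5*1 + 0, so a_3 = 5.
The remainder reaches 0 after 4 divisions, so the expansion has 4 partial quotients, read off in order.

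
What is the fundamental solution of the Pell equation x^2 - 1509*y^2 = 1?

(x, y) = (64393055, 1657656)

First expand sqrt(1509) as a continued fraction. With x_i = (sqrt(1509) + m_i)/d_i and (m_0, d_0) = (0, 1): a_0 = floor(sqrt(1509)) = 38, since 38^2 = 1444 <= 1509 < 1521 = 39^2.
Iterate m_{i+1} = d_i*a_i - m_i, d_{i+1} = (1509 - m_{i+1}^2)/d_i, a_{i+1} = floor((a_0 + m_{i+1})/d_{i+1}):
  m_1 = 1*38 - 0 = 38, d_1 = (1509 - 38^2)/1 = 65/1 = 65, a_1 = floor((38 + 38)/65) = 1.
  m_2 = 65*1 - 38 = 27, d_2 = (1509 - 27^2)/65 = 780/65 = 12, a_2 = floor((38 + 27)/12) = 5.
  m_3 = 12*5 - 27 = 33, d_3 = (1509 - 33^2)/12 = 420/12 = 35, a_3 = floor((38 + 33)/35) = 2.
  m_4 = 35*2 - 33 = 37, d_4 = (1509 - 37^2)/35 = 140/35 = 4, a_4 = floor((38 + 37)/4) = 18.
  m_5 = 4*18 - 37 = 35, d_5 = (1509 - 35^2)/4 = 284/4 = 71, a_5 = floor((38 + 35)/71) = 1.
  m_6 = 71*1 - 35 = 36, d_6 = (1509 - 36^2)/71 = 213/71 = 3, a_6 = floor((38 + 36)/3) = 24.
  m_7 = 3*24 - 36 = 36, d_7 = (1509 - 36^2)/3 = 213/3 = 71, a_7 = floor((38 + 36)/71) = 1.
  m_8 = 71*1 - 36 = 35, d_8 = (1509 - 35^2)/71 = 284/71 = 4, a_8 = floor((38 + 35)/4) = 18.
  m_9 = 4*18 - 35 = 37, d_9 = (1509 - 37^2)/4 = 140/4 = 35, a_9 = floor((38 + 37)/35) = 2.
  m_10 = 35*2 - 37 = 33, d_10 = (1509 - 33^2)/35 = 420/35 = 12, a_10 = floor((38 + 33)/12) = 5.
  m_11 = 12*5 - 33 = 27, d_11 = (1509 - 27^2)/12 = 780/12 = 65, a_11 = floor((38 + 27)/65) = 1.
  m_12 = 65*1 - 27 = 38, d_12 = (1509 - 38^2)/65 = 65/65 = 1, a_12 = floor((38 + 38)/1) = 76.
  m_13 = 1*76 - 38 = 38, d_13 = (1509 - 38^2)/1 = 65/1 = 65: (m_13, d_13) = (m_1, d_1) = (38, 65), so from here the quotients repeat a_1, ..., a_12; the period length is 12.
So sqrt(1509) = [38; (1, 5, 2, 18, 1, 24, 1, 18, 2, 5, 1, 76)] with period length k = 12.
k is even, so the fundamental solution of x^2 - 1509y^2 = 1 is (p_{k-1}, q_{k-1}) = (p_11, q_11); compute convergents through index 11.
Convergents (p_i = a_i*p_{i-1} + p_{i-2}, q_i = a_i*q_{i-1} + q_{i-2} with p_{-2}=0, p_{-1}=1, q_{-2}=1, q_{-1}=0):
  i=0: a_0=38, p_0 = 38*1 + 0 = 38, q_0 = 38*0 + 1 = 1.
  i=1: a_1=1, p_1 = 1*38 + 1 = 39, q_1 = 1*1 + 0 = 1.
  i=2: a_2=5, p_2 = 5*39 + 38 = 233, q_2 = 5*1 + 1 = 6.
  i=3: a_3=2, p_3 = 2*233 + 39 = 505, q_3 = 2*6 + 1 = 13.
  i=4: a_4=18, p_4 = 18*505 + 233 = 9323, q_4 = 18*13 + 6 = 240.
  i=5: a_5=1, p_5 = 1*9323 + 505 = 9828, q_5 = 1*240 + 13 = 253.
  i=6: a_6=24, p_6 = 24*9828 + 9323 = 245195, q_6 = 24*253 + 240 = 6312.
  i=7: a_7=1, p_7 = 1*245195 + 9828 = 255023, q_7 = 1*6312 + 253 = 6565.
  i=8: a_8=18, p_8 = 18*255023 + 245195 = 4835609, q_8 = 18*6565 + 6312 = 124482.
  i=9: a_9=2, p_9 = 2*4835609 + 255023 = 9926241, q_9 = 2*124482 + 6565 = 255529.
  i=10: a_10=5, p_10 = 5*9926241 + 4835609 = 54466814, q_10 = 5*255529 + 124482 = 1402127.
  i=11: a_11=1, p_11 = 1*54466814 + 9926241 = 64393055, q_11 = 1*1402127 + 255529 = 1657656.
Check: 64393055^2 - 1509*1657656^2 = 4146465532233025 - 4146465532233024 = 1, so (x, y) = (64393055, 1657656) solves the equation, and by the theorem it is the least positive solution.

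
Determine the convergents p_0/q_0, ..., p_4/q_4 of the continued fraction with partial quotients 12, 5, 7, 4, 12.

Using the convergent recurrence p_i = a_i*p_{i-1} + p_{i-2}, q_i = a_i*q_{i-1} + q_{i-2} with p_{-2}=0, p_{-1}=1, q_{-2}=1, q_{-1}=0:
  i=0: a_0=12, p_0 = 12*1 + 0 = 12, q_0 = 12*0 + 1 = 1.
  i=1: a_1=5, p_1 = 5*12 + 1 = 61, q_1 = 5*1 + 0 = 5.
  i=2: a_2=7, p_2 = 7*61 + 12 = 439, q_2 = 7*5 + 1 = 36.
  i=3: a_3=4, p_3 = 4*439 + 61 = 1817, q_3 = 4*36 + 5 = 149.
  i=4: a_4=12, p_4 = 12*1817 + 439 = 22243, q_4 = 12*149 + 36 = 1824.

12/1, 61/5, 439/36, 1817/149, 22243/1824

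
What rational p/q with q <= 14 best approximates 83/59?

Expand x = 83/59 as a continued fraction with the Euclidean algorithm:
  83 = 1*59 + 24, so a_0 = 1.
  59 = 2*24 + 11, so a_1 = 2.
  24 = 2*11 + 2, so a_2 = 2.
  11 = 5*2 + 1, so a_3 = 5.
  2 = 2*1 + 0, so a_4 = 2.
so x = [1; 2, 2, 5, 2].
Convergents (p_i = a_i*p_{i-1} + p_{i-2}, q_i = a_i*q_{i-1} + q_{i-2} with p_{-2}=0, p_{-1}=1, q_{-2}=1, q_{-1}=0), until the denominator exceeds 14:
  i=0: a_0=1, p_0 = 1*1 + 0 = 1, q_0 = 1*0 + 1 = 1.
  i=1: a_1=2, p_1 = 2*1 + 1 = 3, q_1 = 2*1 + 0 = 2.
  i=2: a_2=2, p_2 = 2*3 + 1 = 7, q_2 = 2*2 + 1 = 5.
  i=3: a_3=5, p_3 = 5*7 + 3 = 38, q_3 = 5*5 + 2 = 27.
q_3 = 27 > 14, so the last convergent with denominator <= 14 is p_2/q_2 = 7/5.
The closest fraction with denominator <= 14 is either p_2/q_2 or the intermediate fraction (k*p_2 + p_1)/(k*q_2 + q_1) with the largest k >= 1 whose denominator stays <= 14; these approach x as k grows, and every other convergent or intermediate fraction in range is farther away.
Largest k: floor((14 - q_1)/q_2) = floor((14 - 2)/5) = 2.
That gives (2*7 + 3)/(2*5 + 2) = 17/12.
Compare the errors: |x - 7/5| = |83*5 - 7*59|/(59*5) = 2/295, and |x - 17/12| = |83*12 - 17*59|/(59*12) = 7/708.
Cross-multiplying, 2*708 = 1416 < 2065 = 7*295, so 2/295 is smaller: the convergent 7/5 is closer to x than 17/12.

7/5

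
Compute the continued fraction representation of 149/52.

[2; 1, 6, 2, 3]

Run the Euclidean algorithm on 149 and 52; the successive quotients are the partial quotients a_0, a_1, ... (each step inverts the fractional part left over by the previous one):
  149 = 2*52 + 45, so a_0 = 2.
  52 = 1*45 + 7, so a_1 = 1.
  45 = 6*7 + 3, so a_2 = 6.
  7 = 2*3 + 1, so a_3 = 2.
  3 = 3*1 + 0, so a_4 = 3.
The remainder reaches 0 after 5 divisions, so the expansion has 5 partial quotients, read off in order.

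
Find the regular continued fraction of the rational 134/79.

Run the Euclidean algorithm on 134 and 79; the successive quotients are the partial quotients a_0, a_1, ... (each step inverts the fractional part left over by the previous one):
  134 = 1*79 + 55, so a_0 = 1.
  79 = 1*55 + 24, so a_1 = 1.
  55 = 2*24 + 7, so a_2 = 2.
  24 = 3*7 + 3, so a_3 = 3.
  7 = 2*3 + 1, so a_4 = 2.
  3 = 3*1 + 0, so a_5 = 3.
The remainder reaches 0 after 6 divisions, so the expansion has 6 partial quotients, read off in order.

[1; 1, 2, 3, 2, 3]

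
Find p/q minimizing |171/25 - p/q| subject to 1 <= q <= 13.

Expand x = 171/25 as a continued fraction with the Euclidean algorithm:
  171 = 6*25 + 21, so a_0 = 6.
  25 = 1*21 + 4, so a_1 = 1.
  21 = 5*4 + 1, so a_2 = 5.
  4 = 4*1 + 0, so a_3 = 4.
so x = [6; 1, 5, 4].
Convergents (p_i = a_i*p_{i-1} + p_{i-2}, q_i = a_i*q_{i-1} + q_{i-2} with p_{-2}=0, p_{-1}=1, q_{-2}=1, q_{-1}=0), until the denominator exceeds 13:
  i=0: a_0=6, p_0 = 6*1 + 0 = 6, q_0 = 6*0 + 1 = 1.
  i=1: a_1=1, p_1 = 1*6 + 1 = 7, q_1 = 1*1 + 0 = 1.
  i=2: a_2=5, p_2 = 5*7 + 6 = 41, q_2 = 5*1 + 1 = 6.
  i=3: a_3=4, p_3 = 4*41 + 7 = 171, q_3 = 4*6 + 1 = 25.
q_3 = 25 > 13, so the last convergent with denominator <= 13 is p_2/q_2 = 41/6.
The closest fraction with denominator <= 13 is either p_2/q_2 or the intermediate fraction (k*p_2 + p_1)/(k*q_2 + q_1) with the largest k >= 1 whose denominator stays <= 13; these approach x as k grows, and every other convergent or intermediate fraction in range is farther away.
Largest k: floor((13 - q_1)/q_2) = floor((13 - 1)/6) = 2.
That gives (2*41 + 7)/(2*6 + 1) = 89/13.
Compare the errors: |x - 41/6| = |171*6 - 41*25|/(25*6) = 1/150, and |x - 89/13| = |171*13 - 89*25|/(25*13) = 2/325.
Cross-multiplying, 2*150 = 300 < 325 = 1*325, so 2/325 is smaller: the intermediate fraction 89/13 is closer to x than 41/6.

89/13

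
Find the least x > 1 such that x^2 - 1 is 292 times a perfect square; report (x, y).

First expand sqrt(292) as a continued fraction. With x_i = (sqrt(292) + m_i)/d_i and (m_0, d_0) = (0, 1): a_0 = floor(sqrt(292)) = 17, since 17^2 = 289 <= 292 < 324 = 18^2.
Iterate m_{i+1} = d_i*a_i - m_i, d_{i+1} = (292 - m_{i+1}^2)/d_i, a_{i+1} = floor((a_0 + m_{i+1})/d_{i+1}):
  m_1 = 1*17 - 0 = 17, d_1 = (292 - 17^2)/1 = 3/1 = 3, a_1 = floor((17 + 17)/3) = 11.
  m_2 = 3*11 - 17 = 16, d_2 = (292 - 16^2)/3 = 36/3 = 12, a_2 = floor((17 + 16)/12) = 2.
  m_3 = 12*2 - 16 = 8, d_3 = (292 - 8^2)/12 = 228/12 = 19, a_3 = floor((17 + 8)/19) = 1.
  m_4 = 19*1 - 8 = 11, d_4 = (292 - 11^2)/19 = 171/19 = 9, a_4 = floor((17 + 11)/9) = 3.
  m_5 = 9*3 - 11 = 16, d_5 = (292 - 16^2)/9 = 36/9 = 4, a_5 = floor((17 + 16)/4) = 8.
  m_6 = 4*8 - 16 = 16, d_6 = (292 - 16^2)/4 = 36/4 = 9, a_6 = floor((17 + 16)/9) = 3.
  m_7 = 9*3 - 16 = 11, d_7 = (292 - 11^2)/9 = 171/9 = 19, a_7 = floor((17 + 11)/19) = 1.
  m_8 = 19*1 - 11 = 8, d_8 = (292 - 8^2)/19 = 228/19 = 12, a_8 = floor((17 + 8)/12) = 2.
  m_9 = 12*2 - 8 = 16, d_9 = (292 - 16^2)/12 = 36/12 = 3, a_9 = floor((17 + 16)/3) = 11.
  m_10 = 3*11 - 16 = 17, d_10 = (292 - 17^2)/3 = 3/3 = 1, a_10 = floor((17 + 17)/1) = 34.
  m_11 = 1*34 - 17 = 17, d_11 = (292 - 17^2)/1 = 3/1 = 3: (m_11, d_11) = (m_1, d_1) = (17, 3), so from here the quotients repeat a_1, ..., a_10; the period length is 10.
So sqrt(292) = [17; (11, 2, 1, 3, 8, 3, 1, 2, 11, 34)] with period length k = 10.
k is even, so the fundamental solution of x^2 - 292y^2 = 1 is (p_{k-1}, q_{k-1}) = (p_9, q_9); compute convergents through index 9.
Convergents (p_i = a_i*p_{i-1} + p_{i-2}, q_i = a_i*q_{i-1} + q_{i-2} with p_{-2}=0, p_{-1}=1, q_{-2}=1, q_{-1}=0):
  i=0: a_0=17, p_0 = 17*1 + 0 = 17, q_0 = 17*0 + 1 = 1.
  i=1: a_1=11, p_1 = 11*17 + 1 = 188, q_1 = 11*1 + 0 = 11.
  i=2: a_2=2, p_2 = 2*188 + 17 = 393, q_2 = 2*11 + 1 = 23.
  i=3: a_3=1, p_3 = 1*393 + 188 = 581, q_3 = 1*23 + 11 = 34.
  i=4: a_4=3, p_4 = 3*581 + 393 = 2136, q_4 = 3*34 + 23 = 125.
  i=5: a_5=8, p_5 = 8*2136 + 581 = 17669, q_5 = 8*125 + 34 = 1034.
  i=6: a_6=3, p_6 = 3*17669 + 2136 = 55143, q_6 = 3*1034 + 125 = 3227.
  i=7: a_7=1, p_7 = 1*55143 + 17669 = 72812, q_7 = 1*3227 + 1034 = 4261.
  i=8: a_8=2, p_8 = 2*72812 + 55143 = 200767, q_8 = 2*4261 + 3227 = 11749.
  i=9: a_9=11, p_9 = 11*200767 + 72812 = 2281249, q_9 = 11*11749 + 4261 = 133500.
Check: 2281249^2 - 292*133500^2 = 5204097000001 - 5204097000000 = 1, so (x, y) = (2281249, 133500) solves the equation, and by the theorem it is the least positive solution.

(x, y) = (2281249, 133500)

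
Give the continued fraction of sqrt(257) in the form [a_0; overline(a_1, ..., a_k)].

[16; overline(32)]

Write x_i = (sqrt(257) + m_i)/d_i with (m_0, d_0) = (0, 1). a_0 = floor(sqrt(257)) = 16, since 16^2 = 256 <= 257 < 289 = 17^2.
Iterate m_{i+1} = d_i*a_i - m_i, d_{i+1} = (257 - m_{i+1}^2)/d_i, a_{i+1} = floor((a_0 + m_{i+1})/d_{i+1}):
  m_1 = 1*16 - 0 = 16, d_1 = (257 - 16^2)/1 = 1/1 = 1, a_1 = floor((16 + 16)/1) = 32.
  m_2 = 1*32 - 16 = 16, d_2 = (257 - 16^2)/1 = 1/1 = 1: (m_2, d_2) = (m_1, d_1) = (16, 1), so from here the quotient a_1 repeats; the period length is 1.
Hence the expansion of sqrt(257) is a_0 = 16 followed by the repeating block 32 (period 1).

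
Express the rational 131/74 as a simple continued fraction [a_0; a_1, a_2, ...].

[1; 1, 3, 2, 1, 5]

Run the Euclidean algorithm on 131 and 74; the successive quotients are the partial quotients a_0, a_1, ... (each step inverts the fractional part left over by the previous one):
  131 = 1*74 + 57, so a_0 = 1.
  74 = 1*57 + 17, so a_1 = 1.
  57 = 3*17 + 6, so a_2 = 3.
  17 = 2*6 + 5, so a_3 = 2.
  6 = 1*5 + 1, so a_4 = 1.
  5 = 5*1 + 0, so a_5 = 5.
The remainder reaches 0 after 6 divisions, so the expansion has 6 partial quotients, read off in order.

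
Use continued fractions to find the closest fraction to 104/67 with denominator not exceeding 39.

Expand x = 104/67 as a continued fraction with the Euclidean algorithm:
  104 = 1*67 + 37, so a_0 = 1.
  67 = 1*37 + 30, so a_1 = 1.
  37 = 1*30 + 7, so a_2 = 1.
  30 = 4*7 + 2, so a_3 = 4.
  7 = 3*2 + 1, so a_4 = 3.
  2 = 2*1 + 0, so a_5 = 2.
so x = [1; 1, 1, 4, 3, 2].
Convergents (p_i = a_i*p_{i-1} + p_{i-2}, q_i = a_i*q_{i-1} + q_{i-2} with p_{-2}=0, p_{-1}=1, q_{-2}=1, q_{-1}=0), until the denominator exceeds 39:
  i=0: a_0=1, p_0 = 1*1 + 0 = 1, q_0 = 1*0 + 1 = 1.
  i=1: a_1=1, p_1 = 1*1 + 1 = 2, q_1 = 1*1 + 0 = 1.
  i=2: a_2=1, p_2 = 1*2 + 1 = 3, q_2 = 1*1 + 1 = 2.
  i=3: a_3=4, p_3 = 4*3 + 2 = 14, q_3 = 4*2 + 1 = 9.
  i=4: a_4=3, p_4 = 3*14 + 3 = 45, q_4 = 3*9 + 2 = 29.
  i=5: a_5=2, p_5 = 2*45 + 14 = 104, q_5 = 2*29 + 9 = 67.
q_5 = 67 > 39, so the last convergent with denominator <= 39 is p_4/q_4 = 45/29.
The closest fraction with denominator <= 39 is either p_4/q_4 or the intermediate fraction (k*p_4 + p_3)/(k*q_4 + q_3) with the largest k >= 1 whose denominator stays <= 39; these approach x as k grows, and every other convergent or intermediate fraction in range is farther away.
Largest k: floor((39 - q_3)/q_4) = floor((39 - 9)/29) = 1.
That gives (1*45 + 14)/(1*29 + 9) = 59/38.
Compare the errors: |x - 45/29| = |104*29 - 45*67|/(67*29) = 1/1943, and |x - 59/38| = |104*38 - 59*67|/(67*38) = 1/2546.
Cross-multiplying, 1*1943 = 1943 < 2546 = 1*2546, so 1/2546 is smaller: the intermediate fraction 59/38 is closer to x than 45/29.

59/38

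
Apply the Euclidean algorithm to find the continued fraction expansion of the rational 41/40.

Run the Euclidean algorithm on 41 and 40; the successive quotients are the partial quotients a_0, a_1, ... (each step inverts the fractional part left over by the previous one):
  41 = 1*40 + 1, so a_0 = 1.
  40 = 40*1 + 0, so a_1 = 40.
The remainder reaches 0 after 2 divisions, so the expansion has 2 partial quotients, read off in order.

[1; 40]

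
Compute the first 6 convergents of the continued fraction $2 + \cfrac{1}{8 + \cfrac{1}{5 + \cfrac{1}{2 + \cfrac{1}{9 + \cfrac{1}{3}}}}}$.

Using the convergent recurrence p_i = a_i*p_{i-1} + p_{i-2}, q_i = a_i*q_{i-1} + q_{i-2} with p_{-2}=0, p_{-1}=1, q_{-2}=1, q_{-1}=0:
  i=0: a_0=2, p_0 = 2*1 + 0 = 2, q_0 = 2*0 + 1 = 1.
  i=1: a_1=8, p_1 = 8*2 + 1 = 17, q_1 = 8*1 + 0 = 8.
  i=2: a_2=5, p_2 = 5*17 + 2 = 87, q_2 = 5*8 + 1 = 41.
  i=3: a_3=2, p_3 = 2*87 + 17 = 191, q_3 = 2*41 + 8 = 90.
  i=4: a_4=9, p_4 = 9*191 + 87 = 1806, q_4 = 9*90 + 41 = 851.
  i=5: a_5=3, p_5 = 3*1806 + 191 = 5609, q_5 = 3*851 + 90 = 2643.

2/1, 17/8, 87/41, 191/90, 1806/851, 5609/2643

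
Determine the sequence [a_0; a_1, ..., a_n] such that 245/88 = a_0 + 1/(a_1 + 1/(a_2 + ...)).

[2; 1, 3, 1, 1, 1, 2, 2]

Run the Euclidean algorithm on 245 and 88; the successive quotients are the partial quotients a_0, a_1, ... (each step inverts the fractional part left over by the previous one):
  245 = 2*88 + 69, so a_0 = 2.
  88 = 1*69 + 19, so a_1 = 1.
  69 = 3*19 + 12, so a_2 = 3.
  19 = 1*12 + 7, so a_3 = 1.
  12 = 1*7 + 5, so a_4 = 1.
  7 = 1*5 + 2, so a_5 = 1.
  5 = 2*2 + 1, so a_6 = 2.
  2 = 2*1 + 0, so a_7 = 2.
The remainder reaches 0 after 8 divisions, so the expansion has 8 partial quotients, read off in order.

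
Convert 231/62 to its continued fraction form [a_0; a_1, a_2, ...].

Run the Euclidean algorithm on 231 and 62; the successive quotients are the partial quotients a_0, a_1, ... (each step inverts the fractional part left over by the previous one):
  231 = 3*62 + 45, so a_0 = 3.
  62 = 1*45 + 17, so a_1 = 1.
  45 = 2*17 + 11, so a_2 = 2.
  17 = 1*11 + 6, so a_3 = 1.
  11 = 1*6 + 5, so a_4 = 1.
  6 = 1*5 + 1, so a_5 = 1.
  5 = 5*1 + 0, so a_6 = 5.
The remainder reaches 0 after 7 divisions, so the expansion has 7 partial quotients, read off in order.

[3; 1, 2, 1, 1, 1, 5]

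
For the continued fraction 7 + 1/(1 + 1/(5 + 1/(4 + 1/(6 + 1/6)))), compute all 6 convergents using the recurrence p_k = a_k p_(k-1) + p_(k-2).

7/1, 8/1, 47/6, 196/25, 1223/156, 7534/961

Using the convergent recurrence p_i = a_i*p_{i-1} + p_{i-2}, q_i = a_i*q_{i-1} + q_{i-2} with p_{-2}=0, p_{-1}=1, q_{-2}=1, q_{-1}=0:
  i=0: a_0=7, p_0 = 7*1 + 0 = 7, q_0 = 7*0 + 1 = 1.
  i=1: a_1=1, p_1 = 1*7 + 1 = 8, q_1 = 1*1 + 0 = 1.
  i=2: a_2=5, p_2 = 5*8 + 7 = 47, q_2 = 5*1 + 1 = 6.
  i=3: a_3=4, p_3 = 4*47 + 8 = 196, q_3 = 4*6 + 1 = 25.
  i=4: a_4=6, p_4 = 6*196 + 47 = 1223, q_4 = 6*25 + 6 = 156.
  i=5: a_5=6, p_5 = 6*1223 + 196 = 7534, q_5 = 6*156 + 25 = 961.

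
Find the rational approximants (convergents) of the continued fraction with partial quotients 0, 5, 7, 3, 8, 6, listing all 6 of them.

Using the convergent recurrence p_i = a_i*p_{i-1} + p_{i-2}, q_i = a_i*q_{i-1} + q_{i-2} with p_{-2}=0, p_{-1}=1, q_{-2}=1, q_{-1}=0:
  i=0: a_0=0, p_0 = 0*1 + 0 = 0, q_0 = 0*0 + 1 = 1.
  i=1: a_1=5, p_1 = 5*0 + 1 = 1, q_1 = 5*1 + 0 = 5.
  i=2: a_2=7, p_2 = 7*1 + 0 = 7, q_2 = 7*5 + 1 = 36.
  i=3: a_3=3, p_3 = 3*7 + 1 = 22, q_3 = 3*36 + 5 = 113.
  i=4: a_4=8, p_4 = 8*22 + 7 = 183, q_4 = 8*113 + 36 = 940.
  i=5: a_5=6, p_5 = 6*183 + 22 = 1120, q_5 = 6*940 + 113 = 5753.

0/1, 1/5, 7/36, 22/113, 183/940, 1120/5753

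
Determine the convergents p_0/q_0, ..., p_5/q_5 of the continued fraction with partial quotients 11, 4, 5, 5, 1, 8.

11/1, 45/4, 236/21, 1225/109, 1461/130, 12913/1149

Using the convergent recurrence p_i = a_i*p_{i-1} + p_{i-2}, q_i = a_i*q_{i-1} + q_{i-2} with p_{-2}=0, p_{-1}=1, q_{-2}=1, q_{-1}=0:
  i=0: a_0=11, p_0 = 11*1 + 0 = 11, q_0 = 11*0 + 1 = 1.
  i=1: a_1=4, p_1 = 4*11 + 1 = 45, q_1 = 4*1 + 0 = 4.
  i=2: a_2=5, p_2 = 5*45 + 11 = 236, q_2 = 5*4 + 1 = 21.
  i=3: a_3=5, p_3 = 5*236 + 45 = 1225, q_3 = 5*21 + 4 = 109.
  i=4: a_4=1, p_4 = 1*1225 + 236 = 1461, q_4 = 1*109 + 21 = 130.
  i=5: a_5=8, p_5 = 8*1461 + 1225 = 12913, q_5 = 8*130 + 109 = 1149.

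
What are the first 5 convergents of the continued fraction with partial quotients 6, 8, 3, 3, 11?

6/1, 49/8, 153/25, 508/83, 5741/938

Using the convergent recurrence p_i = a_i*p_{i-1} + p_{i-2}, q_i = a_i*q_{i-1} + q_{i-2} with p_{-2}=0, p_{-1}=1, q_{-2}=1, q_{-1}=0:
  i=0: a_0=6, p_0 = 6*1 + 0 = 6, q_0 = 6*0 + 1 = 1.
  i=1: a_1=8, p_1 = 8*6 + 1 = 49, q_1 = 8*1 + 0 = 8.
  i=2: a_2=3, p_2 = 3*49 + 6 = 153, q_2 = 3*8 + 1 = 25.
  i=3: a_3=3, p_3 = 3*153 + 49 = 508, q_3 = 3*25 + 8 = 83.
  i=4: a_4=11, p_4 = 11*508 + 153 = 5741, q_4 = 11*83 + 25 = 938.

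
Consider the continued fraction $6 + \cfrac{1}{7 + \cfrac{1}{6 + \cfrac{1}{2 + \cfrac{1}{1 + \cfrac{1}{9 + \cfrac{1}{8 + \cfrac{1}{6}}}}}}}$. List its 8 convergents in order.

Using the convergent recurrence p_i = a_i*p_{i-1} + p_{i-2}, q_i = a_i*q_{i-1} + q_{i-2} with p_{-2}=0, p_{-1}=1, q_{-2}=1, q_{-1}=0:
  i=0: a_0=6, p_0 = 6*1 + 0 = 6, q_0 = 6*0 + 1 = 1.
  i=1: a_1=7, p_1 = 7*6 + 1 = 43, q_1 = 7*1 + 0 = 7.
  i=2: a_2=6, p_2 = 6*43 + 6 = 264, q_2 = 6*7 + 1 = 43.
  i=3: a_3=2, p_3 = 2*264 + 43 = 571, q_3 = 2*43 + 7 = 93.
  i=4: a_4=1, p_4 = 1*571 + 264 = 835, q_4 = 1*93 + 43 = 136.
  i=5: a_5=9, p_5 = 9*835 + 571 = 8086, q_5 = 9*136 + 93 = 1317.
  i=6: a_6=8, p_6 = 8*8086 + 835 = 65523, q_6 = 8*1317 + 136 = 10672.
  i=7: a_7=6, p_7 = 6*65523 + 8086 = 401224, q_7 = 6*10672 + 1317 = 65349.

6/1, 43/7, 264/43, 571/93, 835/136, 8086/1317, 65523/10672, 401224/65349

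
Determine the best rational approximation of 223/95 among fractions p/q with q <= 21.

Expand x = 223/95 as a continued fraction with the Euclidean algorithm:
  223 = 2*95 + 33, so a_0 = 2.
  95 = 2*33 + 29, so a_1 = 2.
  33 = 1*29 + 4, so a_2 = 1.
  29 = 7*4 + 1, so a_3 = 7.
  4 = 4*1 + 0, so a_4 = 4.
so x = [2; 2, 1, 7, 4].
Convergents (p_i = a_i*p_{i-1} + p_{i-2}, q_i = a_i*q_{i-1} + q_{i-2} with p_{-2}=0, p_{-1}=1, q_{-2}=1, q_{-1}=0), until the denominator exceeds 21:
  i=0: a_0=2, p_0 = 2*1 + 0 = 2, q_0 = 2*0 + 1 = 1.
  i=1: a_1=2, p_1 = 2*2 + 1 = 5, q_1 = 2*1 + 0 = 2.
  i=2: a_2=1, p_2 = 1*5 + 2 = 7, q_2 = 1*2 + 1 = 3.
  i=3: a_3=7, p_3 = 7*7 + 5 = 54, q_3 = 7*3 + 2 = 23.
q_3 = 23 > 21, so the last convergent with denominator <= 21 is p_2/q_2 = 7/3.
The closest fraction with denominator <= 21 is either p_2/q_2 or the intermediate fraction (k*p_2 + p_1)/(k*q_2 + q_1) with the largest k >= 1 whose denominator stays <= 21; these approach x as k grows, and every other convergent or intermediate fraction in range is farther away.
Largest k: floor((21 - q_1)/q_2) = floor((21 - 2)/3) = 6.
That gives (6*7 + 5)/(6*3 + 2) = 47/20.
Compare the errors: |x - 7/3| = |223*3 - 7*95|/(95*3) = 4/285, and |x - 47/20| = |223*20 - 47*95|/(95*20) = 5/1900.
Cross-multiplying, 5*285 = 1425 < 7600 = 4*1900, so 5/1900 is smaller: the intermediate fraction 47/20 is closer to x than 7/3.

47/20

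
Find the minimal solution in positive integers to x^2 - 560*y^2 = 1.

First expand sqrt(560) as a continued fraction. With x_i = (sqrt(560) + m_i)/d_i and (m_0, d_0) = (0, 1): a_0 = floor(sqrt(560)) = 23, since 23^2 = 529 <= 560 < 576 = 24^2.
Iterate m_{i+1} = d_i*a_i - m_i, d_{i+1} = (560 - m_{i+1}^2)/d_i, a_{i+1} = floor((a_0 + m_{i+1})/d_{i+1}):
  m_1 = 1*23 - 0 = 23, d_1 = (560 - 23^2)/1 = 31/1 = 31, a_1 = floor((23 + 23)/31) = 1.
  m_2 = 31*1 - 23 = 8, d_2 = (560 - 8^2)/31 = 496/31 = 16, a_2 = floor((23 + 8)/16) = 1.
  m_3 = 16*1 - 8 = 8, d_3 = (560 - 8^2)/16 = 496/16 = 31, a_3 = floor((23 + 8)/31) = 1.
  m_4 = 31*1 - 8 = 23, d_4 = (560 - 23^2)/31 = 31/31 = 1, a_4 = floor((23 + 23)/1) = 46.
  m_5 = 1*46 - 23 = 23, d_5 = (560 - 23^2)/1 = 31/1 = 31: (m_5, d_5) = (m_1, d_1) = (23, 31), so from here the quotients repeat a_1, ..., a_4; the period length is 4.
So sqrt(560) = [23; (1, 1, 1, 46)] with period length k = 4.
k is even, so the fundamental solution of x^2 - 560y^2 = 1 is (p_{k-1}, q_{k-1}) = (p_3, q_3); compute convergents through index 3.
Convergents (p_i = a_i*p_{i-1} + p_{i-2}, q_i = a_i*q_{i-1} + q_{i-2} with p_{-2}=0, p_{-1}=1, q_{-2}=1, q_{-1}=0):
  i=0: a_0=23, p_0 = 23*1 + 0 = 23, q_0 = 23*0 + 1 = 1.
  i=1: a_1=1, p_1 = 1*23 + 1 = 24, q_1 = 1*1 + 0 = 1.
  i=2: a_2=1, p_2 = 1*24 + 23 = 47, q_2 = 1*1 + 1 = 2.
  i=3: a_3=1, p_3 = 1*47 + 24 = 71, q_3 = 1*2 + 1 = 3.
Check: 71^2 - 560*3^2 = 5041 - 5040 = 1, so (x, y) = (71, 3) solves the equation, and by the theorem it is the least positive solution.

(x, y) = (71, 3)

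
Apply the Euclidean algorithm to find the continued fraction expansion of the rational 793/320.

Run the Euclidean algorithm on 793 and 320; the successive quotients are the partial quotients a_0, a_1, ... (each step inverts the fractional part left over by the previous one):
  793 = 2*320 + 153, so a_0 = 2.
  320 = 2*153 + 14, so a_1 = 2.
  153 = 10*14 + 13, so a_2 = 10.
  14 = 1*13 + 1, so a_3 = 1.
  13 = 13*1 + 0, so a_4 = 13.
The remainder reaches 0 after 5 divisions, so the expansion has 5 partial quotients, read off in order.

[2; 2, 10, 1, 13]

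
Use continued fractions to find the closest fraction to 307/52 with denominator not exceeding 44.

183/31

Expand x = 307/52 as a continued fraction with the Euclidean algorithm:
  307 = 5*52 + 47, so a_0 = 5.
  52 = 1*47 + 5, so a_1 = 1.
  47 = 9*5 + 2, so a_2 = 9.
  5 = 2*2 + 1, so a_3 = 2.
  2 = 2*1 + 0, so a_4 = 2.
so x = [5; 1, 9, 2, 2].
Convergents (p_i = a_i*p_{i-1} + p_{i-2}, q_i = a_i*q_{i-1} + q_{i-2} with p_{-2}=0, p_{-1}=1, q_{-2}=1, q_{-1}=0), until the denominator exceeds 44:
  i=0: a_0=5, p_0 = 5*1 + 0 = 5, q_0 = 5*0 + 1 = 1.
  i=1: a_1=1, p_1 = 1*5 + 1 = 6, q_1 = 1*1 + 0 = 1.
  i=2: a_2=9, p_2 = 9*6 + 5 = 59, q_2 = 9*1 + 1 = 10.
  i=3: a_3=2, p_3 = 2*59 + 6 = 124, q_3 = 2*10 + 1 = 21.
  i=4: a_4=2, p_4 = 2*124 + 59 = 307, q_4 = 2*21 + 10 = 52.
q_4 = 52 > 44, so the last convergent with denominator <= 44 is p_3/q_3 = 124/21.
The closest fraction with denominator <= 44 is either p_3/q_3 or the intermediate fraction (k*p_3 + p_2)/(k*q_3 + q_2) with the largest k >= 1 whose denominator stays <= 44; these approach x as k grows, and every other convergent or intermediate fraction in range is farther away.
Largest k: floor((44 - q_2)/q_3) = floor((44 - 10)/21) = 1.
That gives (1*124 + 59)/(1*21 + 10) = 183/31.
Compare the errors: |x - 124/21| = |307*21 - 124*52|/(52*21) = 1/1092, and |x - 183/31| = |307*31 - 183*52|/(52*31) = 1/1612.
Cross-multiplying, 1*1092 = 1092 < 1612 = 1*1612, so 1/1612 is smaller: the intermediate fraction 183/31 is closer to x than 124/21.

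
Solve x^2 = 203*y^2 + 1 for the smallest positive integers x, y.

First expand sqrt(203) as a continued fraction. With x_i = (sqrt(203) + m_i)/d_i and (m_0, d_0) = (0, 1): a_0 = floor(sqrt(203)) = 14, since 14^2 = 196 <= 203 < 225 = 15^2.
Iterate m_{i+1} = d_i*a_i - m_i, d_{i+1} = (203 - m_{i+1}^2)/d_i, a_{i+1} = floor((a_0 + m_{i+1})/d_{i+1}):
  m_1 = 1*14 - 0 = 14, d_1 = (203 - 14^2)/1 = 7/1 = 7, a_1 = floor((14 + 14)/7) = 4.
  m_2 = 7*4 - 14 = 14, d_2 = (203 - 14^2)/7 = 7/7 = 1, a_2 = floor((14 + 14)/1) = 28.
  m_3 = 1*28 - 14 = 14, d_3 = (203 - 14^2)/1 = 7/1 = 7: (m_3, d_3) = (m_1, d_1) = (14, 7), so from here the quotients repeat a_1, a_2; the period length is 2.
So sqrt(203) = [14; (4, 28)] with period length k = 2.
k is even, so the fundamental solution of x^2 - 203y^2 = 1 is (p_{k-1}, q_{k-1}) = (p_1, q_1); compute convergents through index 1.
Convergents (p_i = a_i*p_{i-1} + p_{i-2}, q_i = a_i*q_{i-1} + q_{i-2} with p_{-2}=0, p_{-1}=1, q_{-2}=1, q_{-1}=0):
  i=0: a_0=14, p_0 = 14*1 + 0 = 14, q_0 = 14*0 + 1 = 1.
  i=1: a_1=4, p_1 = 4*14 + 1 = 57, q_1 = 4*1 + 0 = 4.
Check: 57^2 - 203*4^2 = 3249 - 3248 = 1, so (x, y) = (57, 4) solves the equation, and by the theorem it is the least positive solution.

(x, y) = (57, 4)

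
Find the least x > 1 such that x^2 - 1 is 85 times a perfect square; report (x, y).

(x, y) = (285769, 30996)

First expand sqrt(85) as a continued fraction. With x_i = (sqrt(85) + m_i)/d_i and (m_0, d_0) = (0, 1): a_0 = floor(sqrt(85)) = 9, since 9^2 = 81 <= 85 < 100 = 10^2.
Iterate m_{i+1} = d_i*a_i - m_i, d_{i+1} = (85 - m_{i+1}^2)/d_i, a_{i+1} = floor((a_0 + m_{i+1})/d_{i+1}):
  m_1 = 1*9 - 0 = 9, d_1 = (85 - 9^2)/1 = 4/1 = 4, a_1 = floor((9 + 9)/4) = 4.
  m_2 = 4*4 - 9 = 7, d_2 = (85 - 7^2)/4 = 36/4 = 9, a_2 = floor((9 + 7)/9) = 1.
  m_3 = 9*1 - 7 = 2, d_3 = (85 - 2^2)/9 = 81/9 = 9, a_3 = floor((9 + 2)/9) = 1.
  m_4 = 9*1 - 2 = 7, d_4 = (85 - 7^2)/9 = 36/9 = 4, a_4 = floor((9 + 7)/4) = 4.
  m_5 = 4*4 - 7 = 9, d_5 = (85 - 9^2)/4 = 4/4 = 1, a_5 = floor((9 + 9)/1) = 18.
  m_6 = 1*18 - 9 = 9, d_6 = (85 - 9^2)/1 = 4/1 = 4: (m_6, d_6) = (m_1, d_1) = (9, 4), so from here the quotients repeat a_1, ..., a_5; the period length is 5.
So sqrt(85) = [9; (4, 1, 1, 4, 18)] with period length k = 5.
k is odd, so (p_{k-1}, q_{k-1}) only solves x^2 - 85y^2 = -1 and the fundamental solution of x^2 - 85y^2 = 1 is (p_{2k-1}, q_{2k-1}) = (p_9, q_9); compute convergents through index 9, running through the period twice.
Convergents (p_i = a_i*p_{i-1} + p_{i-2}, q_i = a_i*q_{i-1} + q_{i-2} with p_{-2}=0, p_{-1}=1, q_{-2}=1, q_{-1}=0):
  i=0: a_0=9, p_0 = 9*1 + 0 = 9, q_0 = 9*0 + 1 = 1.
  i=1: a_1=4, p_1 = 4*9 + 1 = 37, q_1 = 4*1 + 0 = 4.
  i=2: a_2=1, p_2 = 1*37 + 9 = 46, q_2 = 1*4 + 1 = 5.
  i=3: a_3=1, p_3 = 1*46 + 37 = 83, q_3 = 1*5 + 4 = 9.
  i=4: a_4=4, p_4 = 4*83 + 46 = 378, q_4 = 4*9 + 5 = 41.
  i=5: a_5=18, p_5 = 18*378 + 83 = 6887, q_5 = 18*41 + 9 = 747.
  i=6: a_6=4, p_6 = 4*6887 + 378 = 27926, q_6 = 4*747 + 41 = 3029.
  i=7: a_7=1, p_7 = 1*27926 + 6887 = 34813, q_7 = 1*3029 + 747 = 3776.
  i=8: a_8=1, p_8 = 1*34813 + 27926 = 62739, q_8 = 1*3776 + 3029 = 6805.
  i=9: a_9=4, p_9 = 4*62739 + 34813 = 285769, q_9 = 4*6805 + 3776 = 30996.
Indeed p_4^2 - 85*q_4^2 = 142884 - 142885 = -1, not +1.
Check: 285769^2 - 85*30996^2 = 81663921361 - 81663921360 = 1, so (x, y) = (285769, 30996) solves the equation, and by the theorem it is the least positive solution.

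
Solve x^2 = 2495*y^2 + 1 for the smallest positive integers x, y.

First expand sqrt(2495) as a continued fraction. With x_i = (sqrt(2495) + m_i)/d_i and (m_0, d_0) = (0, 1): a_0 = floor(sqrt(2495)) = 49, since 49^2 = 2401 <= 2495 < 2500 = 50^2.
Iterate m_{i+1} = d_i*a_i - m_i, d_{i+1} = (2495 - m_{i+1}^2)/d_i, a_{i+1} = floor((a_0 + m_{i+1})/d_{i+1}):
  m_1 = 1*49 - 0 = 49, d_1 = (2495 - 49^2)/1 = 94/1 = 94, a_1 = floor((49 + 49)/94) = 1.
  m_2 = 94*1 - 49 = 45, d_2 = (2495 - 45^2)/94 = 470/94 = 5, a_2 = floor((49 + 45)/5) = 18.
  m_3 = 5*18 - 45 = 45, d_3 = (2495 - 45^2)/5 = 470/5 = 94, a_3 = floor((49 + 45)/94) = 1.
  m_4 = 94*1 - 45 = 49, d_4 = (2495 - 49^2)/94 = 94/94 = 1, a_4 = floor((49 + 49)/1) = 98.
  m_5 = 1*98 - 49 = 49, d_5 = (2495 - 49^2)/1 = 94/1 = 94: (m_5, d_5) = (m_1, d_1) = (49, 94), so from here the quotients repeat a_1, ..., a_4; the period length is 4.
So sqrt(2495) = [49; (1, 18, 1, 98)] with period length k = 4.
k is even, so the fundamental solution of x^2 - 2495y^2 = 1 is (p_{k-1}, q_{k-1}) = (p_3, q_3); compute convergents through index 3.
Convergents (p_i = a_i*p_{i-1} + p_{i-2}, q_i = a_i*q_{i-1} + q_{i-2} with p_{-2}=0, p_{-1}=1, q_{-2}=1, q_{-1}=0):
  i=0: a_0=49, p_0 = 49*1 + 0 = 49, q_0 = 49*0 + 1 = 1.
  i=1: a_1=1, p_1 = 1*49 + 1 = 50, q_1 = 1*1 + 0 = 1.
  i=2: a_2=18, p_2 = 18*50 + 49 = 949, q_2 = 18*1 + 1 = 19.
  i=3: a_3=1, p_3 = 1*949 + 50 = 999, q_3 = 1*19 + 1 = 20.
Check: 999^2 - 2495*20^2 = 998001 - 998000 = 1, so (x, y) = (999, 20) solves the equation, and by the theorem it is the least positive solution.

(x, y) = (999, 20)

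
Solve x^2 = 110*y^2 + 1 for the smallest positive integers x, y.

(x, y) = (21, 2)

First expand sqrt(110) as a continued fraction. With x_i = (sqrt(110) + m_i)/d_i and (m_0, d_0) = (0, 1): a_0 = floor(sqrt(110)) = 10, since 10^2 = 100 <= 110 < 121 = 11^2.
Iterate m_{i+1} = d_i*a_i - m_i, d_{i+1} = (110 - m_{i+1}^2)/d_i, a_{i+1} = floor((a_0 + m_{i+1})/d_{i+1}):
  m_1 = 1*10 - 0 = 10, d_1 = (110 - 10^2)/1 = 10/1 = 10, a_1 = floor((10 + 10)/10) = 2.
  m_2 = 10*2 - 10 = 10, d_2 = (110 - 10^2)/10 = 10/10 = 1, a_2 = floor((10 + 10)/1) = 20.
  m_3 = 1*20 - 10 = 10, d_3 = (110 - 10^2)/1 = 10/1 = 10: (m_3, d_3) = (m_1, d_1) = (10, 10), so from here the quotients repeat a_1, a_2; the period length is 2.
So sqrt(110) = [10; (2, 20)] with period length k = 2.
k is even, so the fundamental solution of x^2 - 110y^2 = 1 is (p_{k-1}, q_{k-1}) = (p_1, q_1); compute convergents through index 1.
Convergents (p_i = a_i*p_{i-1} + p_{i-2}, q_i = a_i*q_{i-1} + q_{i-2} with p_{-2}=0, p_{-1}=1, q_{-2}=1, q_{-1}=0):
  i=0: a_0=10, p_0 = 10*1 + 0 = 10, q_0 = 10*0 + 1 = 1.
  i=1: a_1=2, p_1 = 2*10 + 1 = 21, q_1 = 2*1 + 0 = 2.
Check: 21^2 - 110*2^2 = 441 - 440 = 1, so (x, y) = (21, 2) solves the equation, and by the theorem it is the least positive solution.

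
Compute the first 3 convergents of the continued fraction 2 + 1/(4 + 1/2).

Using the convergent recurrence p_i = a_i*p_{i-1} + p_{i-2}, q_i = a_i*q_{i-1} + q_{i-2} with p_{-2}=0, p_{-1}=1, q_{-2}=1, q_{-1}=0:
  i=0: a_0=2, p_0 = 2*1 + 0 = 2, q_0 = 2*0 + 1 = 1.
  i=1: a_1=4, p_1 = 4*2 + 1 = 9, q_1 = 4*1 + 0 = 4.
  i=2: a_2=2, p_2 = 2*9 + 2 = 20, q_2 = 2*4 + 1 = 9.

2/1, 9/4, 20/9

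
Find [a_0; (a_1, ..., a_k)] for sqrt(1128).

[33; (1, 1, 2, 2, 2, 1, 1, 66)]

Write x_i = (sqrt(1128) + m_i)/d_i with (m_0, d_0) = (0, 1). a_0 = floor(sqrt(1128)) = 33, since 33^2 = 1089 <= 1128 < 1156 = 34^2.
Iterate m_{i+1} = d_i*a_i - m_i, d_{i+1} = (1128 - m_{i+1}^2)/d_i, a_{i+1} = floor((a_0 + m_{i+1})/d_{i+1}):
  m_1 = 1*33 - 0 = 33, d_1 = (1128 - 33^2)/1 = 39/1 = 39, a_1 = floor((33 + 33)/39) = 1.
  m_2 = 39*1 - 33 = 6, d_2 = (1128 - 6^2)/39 = 1092/39 = 28, a_2 = floor((33 + 6)/28) = 1.
  m_3 = 28*1 - 6 = 22, d_3 = (1128 - 22^2)/28 = 644/28 = 23, a_3 = floor((33 + 22)/23) = 2.
  m_4 = 23*2 - 22 = 24, d_4 = (1128 - 24^2)/23 = 552/23 = 24, a_4 = floor((33 + 24)/24) = 2.
  m_5 = 24*2 - 24 = 24, d_5 = (1128 - 24^2)/24 = 552/24 = 23, a_5 = floor((33 + 24)/23) = 2.
  m_6 = 23*2 - 24 = 22, d_6 = (1128 - 22^2)/23 = 644/23 = 28, a_6 = floor((33 + 22)/28) = 1.
  m_7 = 28*1 - 22 = 6, d_7 = (1128 - 6^2)/28 = 1092/28 = 39, a_7 = floor((33 + 6)/39) = 1.
  m_8 = 39*1 - 6 = 33, d_8 = (1128 - 33^2)/39 = 39/39 = 1, a_8 = floor((33 + 33)/1) = 66.
  m_9 = 1*66 - 33 = 33, d_9 = (1128 - 33^2)/1 = 39/1 = 39: (m_9, d_9) = (m_1, d_1) = (33, 39), so from here the quotients repeat a_1, ..., a_8; the period length is 8.
Hence the expansion of sqrt(1128) is a_0 = 33 followed by the repeating block 1, 1, 2, 2, 2, 1, 1, 66 (period 8).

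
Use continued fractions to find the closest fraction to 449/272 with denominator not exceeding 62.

71/43

Expand x = 449/272 as a continued fraction with the Euclidean algorithm:
  449 = 1*272 + 177, so a_0 = 1.
  272 = 1*177 + 95, so a_1 = 1.
  177 = 1*95 + 82, so a_2 = 1.
  95 = 1*82 + 13, so a_3 = 1.
  82 = 6*13 + 4, so a_4 = 6.
  13 = 3*4 + 1, so a_5 = 3.
  4 = 4*1 + 0, so a_6 = 4.
so x = [1; 1, 1, 1, 6, 3, 4].
Convergents (p_i = a_i*p_{i-1} + p_{i-2}, q_i = a_i*q_{i-1} + q_{i-2} with p_{-2}=0, p_{-1}=1, q_{-2}=1, q_{-1}=0), until the denominator exceeds 62:
  i=0: a_0=1, p_0 = 1*1 + 0 = 1, q_0 = 1*0 + 1 = 1.
  i=1: a_1=1, p_1 = 1*1 + 1 = 2, q_1 = 1*1 + 0 = 1.
  i=2: a_2=1, p_2 = 1*2 + 1 = 3, q_2 = 1*1 + 1 = 2.
  i=3: a_3=1, p_3 = 1*3 + 2 = 5, q_3 = 1*2 + 1 = 3.
  i=4: a_4=6, p_4 = 6*5 + 3 = 33, q_4 = 6*3 + 2 = 20.
  i=5: a_5=3, p_5 = 3*33 + 5 = 104, q_5 = 3*20 + 3 = 63.
q_5 = 63 > 62, so the last convergent with denominator <= 62 is p_4/q_4 = 33/20.
The closest fraction with denominator <= 62 is either p_4/q_4 or the intermediate fraction (k*p_4 + p_3)/(k*q_4 + q_3) with the largest k >= 1 whose denominator stays <= 62; these approach x as k grows, and every other convergent or intermediate fraction in range is farther away.
Largest k: floor((62 - q_3)/q_4) = floor((62 - 3)/20) = 2.
That gives (2*33 + 5)/(2*20 + 3) = 71/43.
Compare the errors: |x - 33/20| = |449*20 - 33*272|/(272*20) = 4/5440, and |x - 71/43| = |449*43 - 71*272|/(272*43) = 5/11696.
Cross-multiplying, 5*5440 = 27200 < 46784 = 4*11696, so 5/11696 is smaller: the intermediate fraction 71/43 is closer to x than 33/20.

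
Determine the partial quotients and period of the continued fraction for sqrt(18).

Write x_i = (sqrt(18) + m_i)/d_i with (m_0, d_0) = (0, 1). a_0 = floor(sqrt(18)) = 4, since 4^2 = 16 <= 18 < 25 = 5^2.
Iterate m_{i+1} = d_i*a_i - m_i, d_{i+1} = (18 - m_{i+1}^2)/d_i, a_{i+1} = floor((a_0 + m_{i+1})/d_{i+1}):
  m_1 = 1*4 - 0 = 4, d_1 = (18 - 4^2)/1 = 2/1 = 2, a_1 = floor((4 + 4)/2) = 4.
  m_2 = 2*4 - 4 = 4, d_2 = (18 - 4^2)/2 = 2/2 = 1, a_2 = floor((4 + 4)/1) = 8.
  m_3 = 1*8 - 4 = 4, d_3 = (18 - 4^2)/1 = 2/1 = 2: (m_3, d_3) = (m_1, d_1) = (4, 2), so from here the quotients repeat a_1, a_2; the period length is 2.
Hence the expansion of sqrt(18) is a_0 = 4 followed by the repeating block 4, 8 (period 2).

[4; (4, 8)]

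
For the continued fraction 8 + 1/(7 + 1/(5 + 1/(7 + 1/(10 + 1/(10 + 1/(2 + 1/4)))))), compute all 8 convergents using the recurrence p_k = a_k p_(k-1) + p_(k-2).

Using the convergent recurrence p_i = a_i*p_{i-1} + p_{i-2}, q_i = a_i*q_{i-1} + q_{i-2} with p_{-2}=0, p_{-1}=1, q_{-2}=1, q_{-1}=0:
  i=0: a_0=8, p_0 = 8*1 + 0 = 8, q_0 = 8*0 + 1 = 1.
  i=1: a_1=7, p_1 = 7*8 + 1 = 57, q_1 = 7*1 + 0 = 7.
  i=2: a_2=5, p_2 = 5*57 + 8 = 293, q_2 = 5*7 + 1 = 36.
  i=3: a_3=7, p_3 = 7*293 + 57 = 2108, q_3 = 7*36 + 7 = 259.
  i=4: a_4=10, p_4 = 10*2108 + 293 = 21373, q_4 = 10*259 + 36 = 2626.
  i=5: a_5=10, p_5 = 10*21373 + 2108 = 215838, q_5 = 10*2626 + 259 = 26519.
  i=6: a_6=2, p_6 = 2*215838 + 21373 = 453049, q_6 = 2*26519 + 2626 = 55664.
  i=7: a_7=4, p_7 = 4*453049 + 215838 = 2028034, q_7 = 4*55664 + 26519 = 249175.

8/1, 57/7, 293/36, 2108/259, 21373/2626, 215838/26519, 453049/55664, 2028034/249175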